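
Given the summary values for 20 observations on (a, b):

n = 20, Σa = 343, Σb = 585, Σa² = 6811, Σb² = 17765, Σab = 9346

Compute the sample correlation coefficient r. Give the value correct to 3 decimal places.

-0.881

r = (nΣab − ΣaΣb) / √[(nΣa² − (Σa)²)(nΣb² − (Σb)²)]
Numerator: 20×9346 − 343×585 = -13735
Denominator: √[(136220 − 117649)(355300 − 342225)] = √[18571 × 13075] = 15582.5487
r = -13735 / 15582.5487 ≈ -0.881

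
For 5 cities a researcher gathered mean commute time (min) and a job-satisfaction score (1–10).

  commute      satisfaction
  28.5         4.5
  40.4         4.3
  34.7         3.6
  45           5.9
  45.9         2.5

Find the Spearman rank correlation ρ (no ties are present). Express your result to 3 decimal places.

Rank commute: 1, 3, 2, 4, 5
Rank satisfaction: 4, 3, 2, 5, 1
d = rank(commute) − rank(satisfaction): -3, 0, 0, -1, 4; Σd² = 26
ρ = 1 − 6Σd² / [n(n²−1)] = 1 − 6×26 / (5×24) = 1 − 156/120 ≈ -0.300

-0.300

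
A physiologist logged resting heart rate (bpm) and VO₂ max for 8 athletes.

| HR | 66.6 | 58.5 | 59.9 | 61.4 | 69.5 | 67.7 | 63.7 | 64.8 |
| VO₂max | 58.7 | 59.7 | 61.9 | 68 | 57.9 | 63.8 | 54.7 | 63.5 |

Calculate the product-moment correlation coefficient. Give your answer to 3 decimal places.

-0.209

n = 8, Σx = 512.1, Σy = 488.2, Σx² = 32886.05, Σy² = 29912.58, Σxy = 31227.38
nΣxy − ΣxΣy = 249819.04 − 250007.22 = -188.18
nΣx² − (Σx)² = 263088.4 − 262246.41 = 841.99; nΣy² − (Σy)² = 239300.64 − 238339.24 = 961.4
r = -188.18 / √(841.99 × 961.4) = -188.18 / 899.7162 ≈ -0.209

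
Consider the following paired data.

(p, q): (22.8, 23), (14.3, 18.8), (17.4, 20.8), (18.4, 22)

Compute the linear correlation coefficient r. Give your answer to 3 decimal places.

0.952

n = 4, Σp = 72.9, Σq = 84.6, Σp² = 1365.65, Σq² = 1799.08, Σpq = 1559.96
nΣpq − ΣpΣq = 6239.84 − 6167.34 = 72.5
nΣp² − (Σp)² = 5462.6 − 5314.41 = 148.19; nΣq² − (Σq)² = 7196.32 − 7157.16 = 39.16
r = 72.5 / √(148.19 × 39.16) = 72.5 / 76.1782 ≈ 0.952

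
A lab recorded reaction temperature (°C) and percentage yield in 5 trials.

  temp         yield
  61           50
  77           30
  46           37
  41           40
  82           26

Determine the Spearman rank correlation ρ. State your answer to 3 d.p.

-0.700

Rank temp: 3, 4, 2, 1, 5
Rank yield: 5, 2, 3, 4, 1
d = rank(temp) − rank(yield): -2, 2, -1, -3, 4; Σd² = 34
ρ = 1 − 6Σd² / [n(n²−1)] = 1 − 6×34 / (5×24) = 1 − 204/120 ≈ -0.700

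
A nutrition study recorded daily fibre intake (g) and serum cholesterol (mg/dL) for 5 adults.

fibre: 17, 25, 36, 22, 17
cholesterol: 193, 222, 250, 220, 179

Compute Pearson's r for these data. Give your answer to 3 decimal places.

0.943

n = 5, Σx = 117, Σy = 1064, Σx² = 2983, Σy² = 229474, Σxy = 25714
nΣxy − ΣxΣy = 128570 − 124488 = 4082
nΣx² − (Σx)² = 14915 − 13689 = 1226; nΣy² − (Σy)² = 1147370 − 1132096 = 15274
r = 4082 / √(1226 × 15274) = 4082 / 4327.3461 ≈ 0.943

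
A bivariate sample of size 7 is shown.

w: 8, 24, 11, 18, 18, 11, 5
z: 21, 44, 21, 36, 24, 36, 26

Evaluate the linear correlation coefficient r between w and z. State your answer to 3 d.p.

n = 7, Σw = 95, Σz = 208, Σw² = 1555, Σz² = 6662, Σwz = 3061
nΣwz − ΣwΣz = 21427 − 19760 = 1667
nΣw² − (Σw)² = 10885 − 9025 = 1860; nΣz² − (Σz)² = 46634 − 43264 = 3370
r = 1667 / √(1860 × 3370) = 1667 / 2503.6374 ≈ 0.666

0.666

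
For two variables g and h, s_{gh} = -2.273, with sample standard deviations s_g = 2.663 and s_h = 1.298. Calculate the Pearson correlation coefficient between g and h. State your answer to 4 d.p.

r = Cov(g,h) / (s_g · s_h) = -2.273 / (2.663 × 1.298)
  = -2.273 / 3.4566 ≈ -0.6576

-0.6576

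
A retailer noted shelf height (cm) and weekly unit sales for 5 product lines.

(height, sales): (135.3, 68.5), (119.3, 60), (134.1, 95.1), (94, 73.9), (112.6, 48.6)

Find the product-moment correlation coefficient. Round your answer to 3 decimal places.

n = 5, Σx = 595.3, Σy = 346.1, Σx² = 72036.15, Σy² = 25159.43, Σxy = 41597.92
nΣxy − ΣxΣy = 207989.6 − 206033.33 = 1956.27
nΣx² − (Σx)² = 360180.75 − 354382.09 = 5798.66; nΣy² − (Σy)² = 125797.15 − 119785.21 = 6011.94
r = 1956.27 / √(5798.66 × 6011.94) = 1956.27 / 5904.3371 ≈ 0.331

0.331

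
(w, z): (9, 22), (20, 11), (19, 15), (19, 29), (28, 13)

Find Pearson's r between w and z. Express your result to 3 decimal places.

-0.460

n = 5, Σw = 95, Σz = 90, Σw² = 1987, Σz² = 1840, Σwz = 1618
nΣwz − ΣwΣz = 8090 − 8550 = -460
nΣw² − (Σw)² = 9935 − 9025 = 910; nΣz² − (Σz)² = 9200 − 8100 = 1100
r = -460 / √(910 × 1100) = -460 / 1000.4999 ≈ -0.460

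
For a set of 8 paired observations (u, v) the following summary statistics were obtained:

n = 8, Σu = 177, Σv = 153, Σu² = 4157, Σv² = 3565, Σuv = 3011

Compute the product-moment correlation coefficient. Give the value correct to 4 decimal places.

r = (nΣuv − ΣuΣv) / √[(nΣu² − (Σu)²)(nΣv² − (Σv)²)]
Numerator: 8×3011 − 177×153 = -2993
Denominator: √[(33256 − 31329)(28520 − 23409)] = √[1927 × 5111] = 3138.2952
r = -2993 / 3138.2952 ≈ -0.9537

-0.9537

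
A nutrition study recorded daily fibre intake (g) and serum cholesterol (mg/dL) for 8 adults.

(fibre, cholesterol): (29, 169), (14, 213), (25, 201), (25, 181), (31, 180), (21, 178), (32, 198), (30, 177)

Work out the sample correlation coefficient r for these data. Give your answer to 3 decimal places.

-0.530

n = 8, Σx = 207, Σy = 1497, Σx² = 5613, Σy² = 281709, Σxy = 38397
nΣxy − ΣxΣy = 307176 − 309879 = -2703
nΣx² − (Σx)² = 44904 − 42849 = 2055; nΣy² − (Σy)² = 2253672 − 2241009 = 12663
r = -2703 / √(2055 × 12663) = -2703 / 5101.2219 ≈ -0.530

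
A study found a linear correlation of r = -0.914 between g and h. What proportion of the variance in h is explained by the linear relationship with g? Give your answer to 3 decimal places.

0.835

r² = (-0.914)² = 0.835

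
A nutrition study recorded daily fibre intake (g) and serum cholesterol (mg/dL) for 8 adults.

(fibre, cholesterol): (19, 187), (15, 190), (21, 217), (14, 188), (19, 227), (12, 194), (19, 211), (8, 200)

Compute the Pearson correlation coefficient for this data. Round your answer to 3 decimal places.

n = 8, Σx = 127, Σy = 1614, Σx² = 2153, Σy² = 327188, Σxy = 25842
nΣxy − ΣxΣy = 206736 − 204978 = 1758
nΣx² − (Σx)² = 17224 − 16129 = 1095; nΣy² − (Σy)² = 2617504 − 2604996 = 12508
r = 1758 / √(1095 × 12508) = 1758 / 3700.8458 ≈ 0.475

0.475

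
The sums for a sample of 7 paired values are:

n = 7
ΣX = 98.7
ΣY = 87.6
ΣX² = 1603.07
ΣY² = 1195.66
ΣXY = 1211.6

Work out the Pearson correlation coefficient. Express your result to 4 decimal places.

r = (nΣXY − ΣXΣY) / √[(nΣX² − (ΣX)²)(nΣY² − (ΣY)²)]
Numerator: 7×1211.6 − 98.7×87.6 = -164.92
Denominator: √[(11221.49 − 9741.69)(8369.62 − 7673.76)] = √[1479.8 × 695.86] = 1014.7579
r = -164.92 / 1014.7579 ≈ -0.1625

-0.1625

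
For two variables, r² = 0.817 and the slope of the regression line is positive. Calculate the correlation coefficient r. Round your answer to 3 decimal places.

|r| = √0.817 = 0.904
The association is positive, so r = 0.904.

0.904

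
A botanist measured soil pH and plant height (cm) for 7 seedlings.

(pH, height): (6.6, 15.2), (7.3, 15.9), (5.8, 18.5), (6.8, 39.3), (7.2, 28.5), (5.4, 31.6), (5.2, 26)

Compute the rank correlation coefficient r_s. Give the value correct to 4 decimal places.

-0.1429

Rank pH: 4, 7, 3, 5, 6, 2, 1
Rank height: 1, 2, 3, 7, 5, 6, 4
d = rank(pH) − rank(height): 3, 5, 0, -2, 1, -4, -3; Σd² = 64
ρ = 1 − 6Σd² / [n(n²−1)] = 1 − 6×64 / (7×48) = 1 − 384/336 ≈ -0.1429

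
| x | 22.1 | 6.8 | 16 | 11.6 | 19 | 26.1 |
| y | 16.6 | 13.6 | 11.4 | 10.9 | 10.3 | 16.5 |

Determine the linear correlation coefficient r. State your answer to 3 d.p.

0.523

n = 6, Σx = 101.6, Σy = 79.3, Σx² = 1967.42, Σy² = 1087.63, Σxy = 1394.53
nΣxy − ΣxΣy = 8367.18 − 8056.88 = 310.3
nΣx² − (Σx)² = 11804.52 − 10322.56 = 1481.96; nΣy² − (Σy)² = 6525.78 − 6288.49 = 237.29
r = 310.3 / √(1481.96 × 237.29) = 310.3 / 593.0045 ≈ 0.523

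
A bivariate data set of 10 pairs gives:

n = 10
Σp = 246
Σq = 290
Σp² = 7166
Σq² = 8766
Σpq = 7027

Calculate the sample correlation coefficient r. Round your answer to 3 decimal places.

r = (nΣpq − ΣpΣq) / √[(nΣp² − (Σp)²)(nΣq² − (Σq)²)]
Numerator: 10×7027 − 246×290 = -1070
Denominator: √[(71660 − 60516)(87660 − 84100)] = √[11144 × 3560] = 6298.6221
r = -1070 / 6298.6221 ≈ -0.170

-0.170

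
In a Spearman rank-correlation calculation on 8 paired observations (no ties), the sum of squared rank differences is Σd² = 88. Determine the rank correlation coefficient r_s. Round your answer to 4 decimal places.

-0.0476

ρ = 1 − 6Σd² / [n(n²−1)] = 1 − 6×88 / (8×63)
  = 1 − 528/504 = 1 − 1.04762 ≈ -0.0476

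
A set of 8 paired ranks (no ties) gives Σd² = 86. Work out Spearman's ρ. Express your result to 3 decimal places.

-0.024

ρ = 1 − 6Σd² / [n(n²−1)] = 1 − 6×86 / (8×63)
  = 1 − 516/504 = 1 − 1.0238 ≈ -0.024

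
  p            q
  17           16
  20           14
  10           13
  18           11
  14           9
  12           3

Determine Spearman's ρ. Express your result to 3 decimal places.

0.429

Rank p: 4, 6, 1, 5, 3, 2
Rank q: 6, 5, 4, 3, 2, 1
d = rank(p) − rank(q): -2, 1, -3, 2, 1, 1; Σd² = 20
ρ = 1 − 6Σd² / [n(n²−1)] = 1 − 6×20 / (6×35) = 1 − 120/210 ≈ 0.429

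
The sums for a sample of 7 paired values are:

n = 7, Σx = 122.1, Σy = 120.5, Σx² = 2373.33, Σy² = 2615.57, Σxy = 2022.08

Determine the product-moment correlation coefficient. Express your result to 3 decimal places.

r = (nΣxy − ΣxΣy) / √[(nΣx² − (Σx)²)(nΣy² − (Σy)²)]
Numerator: 7×2022.08 − 122.1×120.5 = -558.49
Denominator: √[(16613.31 − 14908.41)(18308.99 − 14520.25)] = √[1704.9 × 3788.74] = 2541.5395
r = -558.49 / 2541.5395 ≈ -0.220

-0.220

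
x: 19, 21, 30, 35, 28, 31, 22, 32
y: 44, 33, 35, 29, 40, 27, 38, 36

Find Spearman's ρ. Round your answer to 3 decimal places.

Rank x: 1, 2, 5, 8, 4, 6, 3, 7
Rank y: 8, 3, 4, 2, 7, 1, 6, 5
d = rank(x) − rank(y): -7, -1, 1, 6, -3, 5, -3, 2; Σd² = 134
ρ = 1 − 6Σd² / [n(n²−1)] = 1 − 6×134 / (8×63) = 1 − 804/504 ≈ -0.595

-0.595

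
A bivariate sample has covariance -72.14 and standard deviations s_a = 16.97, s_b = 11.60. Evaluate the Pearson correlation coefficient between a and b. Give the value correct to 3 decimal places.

-0.366

r = Cov(a,b) / (s_a · s_b) = -72.14 / (16.97 × 11.60)
  = -72.14 / 196.8520 ≈ -0.366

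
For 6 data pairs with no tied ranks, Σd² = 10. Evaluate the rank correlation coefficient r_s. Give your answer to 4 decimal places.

0.7143

ρ = 1 − 6Σd² / [n(n²−1)] = 1 − 6×10 / (6×35)
  = 1 − 60/210 = 1 − 0.28571 ≈ 0.7143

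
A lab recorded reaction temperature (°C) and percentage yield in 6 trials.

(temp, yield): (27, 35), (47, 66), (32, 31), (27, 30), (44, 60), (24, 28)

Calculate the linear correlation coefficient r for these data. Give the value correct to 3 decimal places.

n = 6, Σx = 201, Σy = 250, Σx² = 7203, Σy² = 11826, Σxy = 9161
nΣxy − ΣxΣy = 54966 − 50250 = 4716
nΣx² − (Σx)² = 43218 − 40401 = 2817; nΣy² − (Σy)² = 70956 − 62500 = 8456
r = 4716 / √(2817 × 8456) = 4716 / 4880.6303 ≈ 0.966

0.966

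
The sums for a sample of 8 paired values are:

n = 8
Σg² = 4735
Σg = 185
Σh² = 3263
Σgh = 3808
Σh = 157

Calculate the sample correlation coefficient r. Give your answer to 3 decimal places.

r = (nΣgh − ΣgΣh) / √[(nΣg² − (Σg)²)(nΣh² − (Σh)²)]
Numerator: 8×3808 − 185×157 = 1419
Denominator: √[(37880 − 34225)(26104 − 24649)] = √[3655 × 1455] = 2306.0843
r = 1419 / 2306.0843 ≈ 0.615

0.615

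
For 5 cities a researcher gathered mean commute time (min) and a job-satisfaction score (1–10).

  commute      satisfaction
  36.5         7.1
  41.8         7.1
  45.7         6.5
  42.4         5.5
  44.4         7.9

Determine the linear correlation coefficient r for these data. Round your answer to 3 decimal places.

-0.057

n = 5, Σx = 210.8, Σy = 34.1, Σx² = 8937.1, Σy² = 235.73, Σxy = 1436.94
nΣxy − ΣxΣy = 7184.7 − 7188.28 = -3.58
nΣx² − (Σx)² = 44685.5 − 44436.64 = 248.86; nΣy² − (Σy)² = 1178.65 − 1162.81 = 15.84
r = -3.58 / √(248.86 × 15.84) = -3.58 / 62.7849 ≈ -0.057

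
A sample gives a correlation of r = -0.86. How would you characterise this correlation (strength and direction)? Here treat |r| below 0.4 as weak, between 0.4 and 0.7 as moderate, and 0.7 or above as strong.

r = -0.86 < 0 so the relationship is negative.
|r| = 0.86, which falls in the strong range.

strong negative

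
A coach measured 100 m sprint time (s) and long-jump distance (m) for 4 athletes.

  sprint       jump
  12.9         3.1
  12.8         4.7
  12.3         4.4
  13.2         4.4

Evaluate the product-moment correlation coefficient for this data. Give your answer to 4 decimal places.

-0.1622

n = 4, Σx = 51.2, Σy = 16.6, Σx² = 655.78, Σy² = 70.42, Σxy = 212.35
nΣxy − ΣxΣy = 849.4 − 849.92 = -0.52
nΣx² − (Σx)² = 2623.12 − 2621.44 = 1.68; nΣy² − (Σy)² = 281.68 − 275.56 = 6.12
r = -0.52 / √(1.68 × 6.12) = -0.52 / 3.2065 ≈ -0.1622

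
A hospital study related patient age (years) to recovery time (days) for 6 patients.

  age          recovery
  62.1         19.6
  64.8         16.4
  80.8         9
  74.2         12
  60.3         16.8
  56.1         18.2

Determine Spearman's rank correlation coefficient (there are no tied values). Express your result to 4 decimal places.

-0.8286

Rank age: 3, 4, 6, 5, 2, 1
Rank recovery: 6, 3, 1, 2, 4, 5
d = rank(age) − rank(recovery): -3, 1, 5, 3, -2, -4; Σd² = 64
ρ = 1 − 6Σd² / [n(n²−1)] = 1 − 6×64 / (6×35) = 1 − 384/210 ≈ -0.8286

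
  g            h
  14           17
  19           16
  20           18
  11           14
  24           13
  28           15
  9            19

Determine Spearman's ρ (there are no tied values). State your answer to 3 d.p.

-0.464

Rank g: 3, 4, 5, 2, 6, 7, 1
Rank h: 5, 4, 6, 2, 1, 3, 7
d = rank(g) − rank(h): -2, 0, -1, 0, 5, 4, -6; Σd² = 82
ρ = 1 − 6Σd² / [n(n²−1)] = 1 − 6×82 / (7×48) = 1 − 492/336 ≈ -0.464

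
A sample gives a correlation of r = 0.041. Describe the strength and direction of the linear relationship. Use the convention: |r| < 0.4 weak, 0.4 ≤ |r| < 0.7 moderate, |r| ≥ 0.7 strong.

weak positive

r = 0.041 > 0 so the relationship is positive.
|r| = 0.041, which falls in the weak range.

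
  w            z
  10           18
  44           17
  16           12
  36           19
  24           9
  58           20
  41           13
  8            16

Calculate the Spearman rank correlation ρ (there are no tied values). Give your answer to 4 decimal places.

Rank w: 2, 7, 3, 5, 4, 8, 6, 1
Rank z: 6, 5, 2, 7, 1, 8, 3, 4
d = rank(w) − rank(z): -4, 2, 1, -2, 3, 0, 3, -3; Σd² = 52
ρ = 1 − 6Σd² / [n(n²−1)] = 1 − 6×52 / (8×63) = 1 − 312/504 ≈ 0.3810

0.3810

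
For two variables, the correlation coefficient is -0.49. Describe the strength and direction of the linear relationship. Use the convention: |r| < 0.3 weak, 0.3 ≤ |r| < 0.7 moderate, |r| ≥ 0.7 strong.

moderate negative

r = -0.49 < 0 so the relationship is negative.
|r| = 0.49, which falls in the moderate range.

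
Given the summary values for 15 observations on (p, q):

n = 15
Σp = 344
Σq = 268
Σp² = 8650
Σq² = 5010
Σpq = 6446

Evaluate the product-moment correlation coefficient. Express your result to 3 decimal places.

r = (nΣpq − ΣpΣq) / √[(nΣp² − (Σp)²)(nΣq² − (Σq)²)]
Numerator: 15×6446 − 344×268 = 4498
Denominator: √[(129750 − 118336)(75150 − 71824)] = √[11414 × 3326] = 6161.4093
r = 4498 / 6161.4093 ≈ 0.730

0.730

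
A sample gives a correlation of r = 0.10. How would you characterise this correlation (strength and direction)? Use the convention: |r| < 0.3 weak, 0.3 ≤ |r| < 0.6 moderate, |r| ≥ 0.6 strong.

weak positive

r = 0.10 > 0 so the relationship is positive.
|r| = 0.10, which falls in the weak range.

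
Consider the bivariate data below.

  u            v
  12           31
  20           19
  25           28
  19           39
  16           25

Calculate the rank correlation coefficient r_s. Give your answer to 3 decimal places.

-0.300

Rank u: 1, 4, 5, 3, 2
Rank v: 4, 1, 3, 5, 2
d = rank(u) − rank(v): -3, 3, 2, -2, 0; Σd² = 26
ρ = 1 − 6Σd² / [n(n²−1)] = 1 − 6×26 / (5×24) = 1 − 156/120 ≈ -0.300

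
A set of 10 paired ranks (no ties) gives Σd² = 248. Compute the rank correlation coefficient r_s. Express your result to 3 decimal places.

ρ = 1 − 6Σd² / [n(n²−1)] = 1 − 6×248 / (10×99)
  = 1 − 1488/990 = 1 − 1.5030 ≈ -0.503

-0.503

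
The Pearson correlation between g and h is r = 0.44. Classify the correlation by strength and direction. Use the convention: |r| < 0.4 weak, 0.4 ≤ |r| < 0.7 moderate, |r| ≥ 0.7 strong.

r = 0.44 > 0 so the relationship is positive.
|r| = 0.44, which falls in the moderate range.

moderate positive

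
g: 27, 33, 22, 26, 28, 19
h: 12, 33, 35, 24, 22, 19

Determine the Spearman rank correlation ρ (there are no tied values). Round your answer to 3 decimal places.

Rank g: 4, 6, 2, 3, 5, 1
Rank h: 1, 5, 6, 4, 3, 2
d = rank(g) − rank(h): 3, 1, -4, -1, 2, -1; Σd² = 32
ρ = 1 − 6Σd² / [n(n²−1)] = 1 − 6×32 / (6×35) = 1 − 192/210 ≈ 0.086

0.086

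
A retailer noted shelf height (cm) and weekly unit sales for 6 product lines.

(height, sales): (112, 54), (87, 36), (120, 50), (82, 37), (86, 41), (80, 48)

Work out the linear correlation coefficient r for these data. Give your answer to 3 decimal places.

0.703

n = 6, Σx = 567, Σy = 266, Σx² = 55033, Σy² = 12066, Σxy = 25580
nΣxy − ΣxΣy = 153480 − 150822 = 2658
nΣx² − (Σx)² = 330198 − 321489 = 8709; nΣy² − (Σy)² = 72396 − 70756 = 1640
r = 2658 / √(8709 × 1640) = 2658 / 3779.2539 ≈ 0.703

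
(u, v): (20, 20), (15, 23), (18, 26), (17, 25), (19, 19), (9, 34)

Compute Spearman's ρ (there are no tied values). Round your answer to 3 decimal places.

-0.714

Rank u: 6, 2, 4, 3, 5, 1
Rank v: 2, 3, 5, 4, 1, 6
d = rank(u) − rank(v): 4, -1, -1, -1, 4, -5; Σd² = 60
ρ = 1 − 6Σd² / [n(n²−1)] = 1 − 6×60 / (6×35) = 1 − 360/210 ≈ -0.714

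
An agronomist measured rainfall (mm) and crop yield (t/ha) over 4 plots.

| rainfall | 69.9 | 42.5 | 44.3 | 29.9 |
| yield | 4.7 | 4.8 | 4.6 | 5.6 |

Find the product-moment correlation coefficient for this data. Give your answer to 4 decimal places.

-0.6629

n = 4, Σx = 186.6, Σy = 19.7, Σx² = 9548.76, Σy² = 97.65, Σxy = 903.75
nΣxy − ΣxΣy = 3615 − 3676.02 = -61.02
nΣx² − (Σx)² = 38195.04 − 34819.56 = 3375.48; nΣy² − (Σy)² = 390.6 − 388.09 = 2.51
r = -61.02 / √(3375.48 × 2.51) = -61.02 / 92.0459 ≈ -0.6629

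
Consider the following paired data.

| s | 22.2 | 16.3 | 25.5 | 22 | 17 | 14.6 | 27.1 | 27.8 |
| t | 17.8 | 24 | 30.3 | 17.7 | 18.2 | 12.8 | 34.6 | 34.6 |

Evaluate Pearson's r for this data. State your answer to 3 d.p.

n = 8, Σs = 172.5, Σt = 190, Σs² = 3902.19, Σt² = 5013.62, Σst = 4344.23
nΣst − ΣsΣt = 34753.84 − 32775 = 1978.84
nΣs² − (Σs)² = 31217.52 − 29756.25 = 1461.27; nΣt² − (Σt)² = 40108.96 − 36100 = 4008.96
r = 1978.84 / √(1461.27 × 4008.96) = 1978.84 / 2420.3663 ≈ 0.818

0.818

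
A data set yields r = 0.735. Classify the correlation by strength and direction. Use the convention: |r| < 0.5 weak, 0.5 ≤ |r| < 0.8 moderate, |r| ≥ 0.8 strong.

moderate positive

r = 0.735 > 0 so the relationship is positive.
|r| = 0.735, which falls in the moderate range.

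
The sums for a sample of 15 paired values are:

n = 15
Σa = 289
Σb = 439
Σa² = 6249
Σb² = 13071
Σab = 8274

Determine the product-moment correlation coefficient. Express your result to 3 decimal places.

-0.472

r = (nΣab − ΣaΣb) / √[(nΣa² − (Σa)²)(nΣb² − (Σb)²)]
Numerator: 15×8274 − 289×439 = -2761
Denominator: √[(93735 − 83521)(196065 − 192721)] = √[10214 × 3344] = 5844.2806
r = -2761 / 5844.2806 ≈ -0.472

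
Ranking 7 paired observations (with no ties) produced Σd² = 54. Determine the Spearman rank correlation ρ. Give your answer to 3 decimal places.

ρ = 1 − 6Σd² / [n(n²−1)] = 1 − 6×54 / (7×48)
  = 1 − 324/336 = 1 − 0.9643 ≈ 0.036

0.036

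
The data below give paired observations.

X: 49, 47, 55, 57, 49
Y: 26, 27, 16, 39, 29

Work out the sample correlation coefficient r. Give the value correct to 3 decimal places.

n = 5, ΣX = 257, ΣY = 137, ΣX² = 13285, ΣY² = 4023, ΣXY = 7067
nΣXY − ΣXΣY = 35335 − 35209 = 126
nΣX² − (ΣX)² = 66425 − 66049 = 376; nΣY² − (ΣY)² = 20115 − 18769 = 1346
r = 126 / √(376 × 1346) = 126 / 711.4042 ≈ 0.177

0.177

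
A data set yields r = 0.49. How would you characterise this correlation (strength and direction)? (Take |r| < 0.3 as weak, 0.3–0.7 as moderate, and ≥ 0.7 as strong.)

r = 0.49 > 0 so the relationship is positive.
|r| = 0.49, which falls in the moderate range.

moderate positive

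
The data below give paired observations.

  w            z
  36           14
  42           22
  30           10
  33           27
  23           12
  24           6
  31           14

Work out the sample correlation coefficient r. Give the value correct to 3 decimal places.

n = 7, Σw = 219, Σz = 105, Σw² = 7115, Σz² = 1885, Σwz = 3473
nΣwz − ΣwΣz = 24311 − 22995 = 1316
nΣw² − (Σw)² = 49805 − 47961 = 1844; nΣz² − (Σz)² = 13195 − 11025 = 2170
r = 1316 / √(1844 × 2170) = 1316 / 2000.3700 ≈ 0.658

0.658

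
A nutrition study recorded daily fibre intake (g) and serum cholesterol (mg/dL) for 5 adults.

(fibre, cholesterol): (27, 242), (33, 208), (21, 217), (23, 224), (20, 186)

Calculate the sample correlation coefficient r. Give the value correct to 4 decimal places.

0.2678

n = 5, Σx = 124, Σy = 1077, Σx² = 3188, Σy² = 233689, Σxy = 26827
nΣxy − ΣxΣy = 134135 − 133548 = 587
nΣx² − (Σx)² = 15940 − 15376 = 564; nΣy² − (Σy)² = 1168445 − 1159929 = 8516
r = 587 / √(564 × 8516) = 587 / 2191.5803 ≈ 0.2678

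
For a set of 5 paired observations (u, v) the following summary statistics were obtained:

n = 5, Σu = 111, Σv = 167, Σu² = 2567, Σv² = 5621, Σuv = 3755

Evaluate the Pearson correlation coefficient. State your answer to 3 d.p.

r = (nΣuv − ΣuΣv) / √[(nΣu² − (Σu)²)(nΣv² − (Σv)²)]
Numerator: 5×3755 − 111×167 = 238
Denominator: √[(12835 − 12321)(28105 − 27889)] = √[514 × 216] = 333.2026
r = 238 / 333.2026 ≈ 0.714

0.714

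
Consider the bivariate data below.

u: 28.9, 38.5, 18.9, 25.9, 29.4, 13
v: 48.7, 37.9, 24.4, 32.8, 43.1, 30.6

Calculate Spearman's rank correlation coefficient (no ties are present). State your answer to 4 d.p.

Rank u: 4, 6, 2, 3, 5, 1
Rank v: 6, 4, 1, 3, 5, 2
d = rank(u) − rank(v): -2, 2, 1, 0, 0, -1; Σd² = 10
ρ = 1 − 6Σd² / [n(n²−1)] = 1 − 6×10 / (6×35) = 1 − 60/210 ≈ 0.7143

0.7143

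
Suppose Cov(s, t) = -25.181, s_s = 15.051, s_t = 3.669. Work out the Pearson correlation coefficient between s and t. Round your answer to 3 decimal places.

-0.456

r = Cov(s,t) / (s_s · s_t) = -25.181 / (15.051 × 3.669)
  = -25.181 / 55.2221 ≈ -0.456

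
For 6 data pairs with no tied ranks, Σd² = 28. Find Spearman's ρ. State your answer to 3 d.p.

ρ = 1 − 6Σd² / [n(n²−1)] = 1 − 6×28 / (6×35)
  = 1 − 168/210 = 1 − 0.8000 ≈ 0.200

0.200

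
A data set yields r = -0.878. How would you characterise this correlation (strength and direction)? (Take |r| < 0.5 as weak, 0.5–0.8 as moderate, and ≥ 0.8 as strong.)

strong negative

r = -0.878 < 0 so the relationship is negative.
|r| = 0.878, which falls in the strong range.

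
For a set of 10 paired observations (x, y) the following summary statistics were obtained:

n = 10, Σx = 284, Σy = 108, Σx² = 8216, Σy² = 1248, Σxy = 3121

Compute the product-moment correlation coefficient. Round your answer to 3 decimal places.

r = (nΣxy − ΣxΣy) / √[(nΣx² − (Σx)²)(nΣy² − (Σy)²)]
Numerator: 10×3121 − 284×108 = 538
Denominator: √[(82160 − 80656)(12480 − 11664)] = √[1504 × 816] = 1107.8195
r = 538 / 1107.8195 ≈ 0.486

0.486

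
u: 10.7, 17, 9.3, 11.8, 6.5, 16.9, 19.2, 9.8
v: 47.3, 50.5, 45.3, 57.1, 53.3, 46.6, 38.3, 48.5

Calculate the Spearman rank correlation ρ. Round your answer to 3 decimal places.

Rank u: 4, 7, 2, 5, 1, 6, 8, 3
Rank v: 4, 6, 2, 8, 7, 3, 1, 5
d = rank(u) − rank(v): 0, 1, 0, -3, -6, 3, 7, -2; Σd² = 108
ρ = 1 − 6Σd² / [n(n²−1)] = 1 − 6×108 / (8×63) = 1 − 648/504 ≈ -0.286

-0.286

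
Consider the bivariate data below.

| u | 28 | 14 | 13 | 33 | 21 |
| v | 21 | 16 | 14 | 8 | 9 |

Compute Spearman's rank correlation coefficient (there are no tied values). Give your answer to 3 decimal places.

Rank u: 4, 2, 1, 5, 3
Rank v: 5, 4, 3, 1, 2
d = rank(u) − rank(v): -1, -2, -2, 4, 1; Σd² = 26
ρ = 1 − 6Σd² / [n(n²−1)] = 1 − 6×26 / (5×24) = 1 − 156/120 ≈ -0.300

-0.300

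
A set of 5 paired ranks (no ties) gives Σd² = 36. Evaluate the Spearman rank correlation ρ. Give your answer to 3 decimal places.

-0.800

ρ = 1 − 6Σd² / [n(n²−1)] = 1 − 6×36 / (5×24)
  = 1 − 216/120 = 1 − 1.8000 ≈ -0.800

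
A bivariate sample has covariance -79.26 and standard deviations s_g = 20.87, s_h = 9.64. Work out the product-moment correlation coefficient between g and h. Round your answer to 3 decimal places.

r = Cov(g,h) / (s_g · s_h) = -79.26 / (20.87 × 9.64)
  = -79.26 / 201.1868 ≈ -0.394

-0.394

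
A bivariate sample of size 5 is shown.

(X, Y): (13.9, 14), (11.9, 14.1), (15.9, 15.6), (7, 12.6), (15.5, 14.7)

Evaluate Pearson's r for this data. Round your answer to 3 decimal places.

0.932

n = 5, ΣX = 64.2, ΣY = 71, ΣX² = 876.88, ΣY² = 1013.02, ΣXY = 926.48
nΣXY − ΣXΣY = 4632.4 − 4558.2 = 74.2
nΣX² − (ΣX)² = 4384.4 − 4121.64 = 262.76; nΣY² − (ΣY)² = 5065.1 − 5041 = 24.1
r = 74.2 / √(262.76 × 24.1) = 74.2 / 79.5771 ≈ 0.932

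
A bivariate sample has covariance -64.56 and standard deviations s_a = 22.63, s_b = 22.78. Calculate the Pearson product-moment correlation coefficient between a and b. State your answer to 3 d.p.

r = Cov(a,b) / (s_a · s_b) = -64.56 / (22.63 × 22.78)
  = -64.56 / 515.5114 ≈ -0.125

-0.125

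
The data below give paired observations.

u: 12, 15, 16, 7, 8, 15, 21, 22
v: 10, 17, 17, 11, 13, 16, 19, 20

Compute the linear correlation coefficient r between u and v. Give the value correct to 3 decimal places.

0.888

n = 8, Σu = 116, Σv = 123, Σu² = 1888, Σv² = 1985, Σuv = 1907
nΣuv − ΣuΣv = 15256 − 14268 = 988
nΣu² − (Σu)² = 15104 − 13456 = 1648; nΣv² − (Σv)² = 15880 − 15129 = 751
r = 988 / √(1648 × 751) = 988 / 1112.4963 ≈ 0.888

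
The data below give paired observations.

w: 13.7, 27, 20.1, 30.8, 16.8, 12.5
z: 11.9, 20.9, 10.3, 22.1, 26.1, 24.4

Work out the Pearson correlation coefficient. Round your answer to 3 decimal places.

0.112

n = 6, Σw = 120.9, Σz = 115.7, Σw² = 2707.83, Σz² = 2449.49, Σwz = 2358.52
nΣwz − ΣwΣz = 14151.12 − 13988.13 = 162.99
nΣw² − (Σw)² = 16246.98 − 14616.81 = 1630.17; nΣz² − (Σz)² = 14696.94 − 13386.49 = 1310.45
r = 162.99 / √(1630.17 × 1310.45) = 162.99 / 1461.5937 ≈ 0.112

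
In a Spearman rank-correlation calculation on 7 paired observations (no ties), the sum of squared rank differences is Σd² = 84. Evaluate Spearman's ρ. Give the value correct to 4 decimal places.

ρ = 1 − 6Σd² / [n(n²−1)] = 1 − 6×84 / (7×48)
  = 1 − 504/336 = 1 − 1.50000 ≈ -0.5000

-0.5000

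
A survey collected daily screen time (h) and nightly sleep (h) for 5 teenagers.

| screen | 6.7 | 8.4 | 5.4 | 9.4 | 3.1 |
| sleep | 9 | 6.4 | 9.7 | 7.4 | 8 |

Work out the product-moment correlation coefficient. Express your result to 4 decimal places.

n = 5, Σx = 33, Σy = 40.5, Σx² = 242.58, Σy² = 334.81, Σxy = 260.8
nΣxy − ΣxΣy = 1304 − 1336.5 = -32.5
nΣx² − (Σx)² = 1212.9 − 1089 = 123.9; nΣy² − (Σy)² = 1674.05 − 1640.25 = 33.8
r = -32.5 / √(123.9 × 33.8) = -32.5 / 64.7134 ≈ -0.5022

-0.5022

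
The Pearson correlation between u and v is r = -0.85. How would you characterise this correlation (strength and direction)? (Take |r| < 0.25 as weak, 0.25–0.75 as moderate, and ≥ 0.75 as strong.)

strong negative

r = -0.85 < 0 so the relationship is negative.
|r| = 0.85, which falls in the strong range.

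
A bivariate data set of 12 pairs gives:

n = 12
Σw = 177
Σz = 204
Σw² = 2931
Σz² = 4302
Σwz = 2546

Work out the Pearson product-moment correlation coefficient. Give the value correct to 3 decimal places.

r = (nΣwz − ΣwΣz) / √[(nΣw² − (Σw)²)(nΣz² − (Σz)²)]
Numerator: 12×2546 − 177×204 = -5556
Denominator: √[(35172 − 31329)(51624 − 41616)] = √[3843 × 10008] = 6201.6727
r = -5556 / 6201.6727 ≈ -0.896

-0.896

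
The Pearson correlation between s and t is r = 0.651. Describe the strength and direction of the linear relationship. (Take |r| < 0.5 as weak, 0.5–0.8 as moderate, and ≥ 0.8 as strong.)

r = 0.651 > 0 so the relationship is positive.
|r| = 0.651, which falls in the moderate range.

moderate positive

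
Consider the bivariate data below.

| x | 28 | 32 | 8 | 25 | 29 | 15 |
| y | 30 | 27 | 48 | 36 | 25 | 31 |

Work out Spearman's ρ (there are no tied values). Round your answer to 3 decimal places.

Rank x: 4, 6, 1, 3, 5, 2
Rank y: 3, 2, 6, 5, 1, 4
d = rank(x) − rank(y): 1, 4, -5, -2, 4, -2; Σd² = 66
ρ = 1 − 6Σd² / [n(n²−1)] = 1 − 6×66 / (6×35) = 1 − 396/210 ≈ -0.886

-0.886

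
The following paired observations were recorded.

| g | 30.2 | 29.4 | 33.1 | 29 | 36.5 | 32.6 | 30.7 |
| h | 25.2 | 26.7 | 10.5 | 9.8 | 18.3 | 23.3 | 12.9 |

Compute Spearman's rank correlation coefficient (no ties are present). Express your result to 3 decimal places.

Rank g: 3, 2, 6, 1, 7, 5, 4
Rank h: 6, 7, 2, 1, 4, 5, 3
d = rank(g) − rank(h): -3, -5, 4, 0, 3, 0, 1; Σd² = 60
ρ = 1 − 6Σd² / [n(n²−1)] = 1 − 6×60 / (7×48) = 1 − 360/336 ≈ -0.071

-0.071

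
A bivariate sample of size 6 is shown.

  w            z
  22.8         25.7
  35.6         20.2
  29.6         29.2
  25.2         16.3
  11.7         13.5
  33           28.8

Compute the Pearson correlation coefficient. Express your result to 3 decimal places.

0.598

n = 6, Σw = 157.9, Σz = 133.7, Σw² = 4524.29, Σz² = 3198.55, Σwz = 3688.51
nΣwz − ΣwΣz = 22131.06 − 21111.23 = 1019.83
nΣw² − (Σw)² = 27145.74 − 24932.41 = 2213.33; nΣz² − (Σz)² = 19191.3 − 17875.69 = 1315.61
r = 1019.83 / √(2213.33 × 1315.61) = 1019.83 / 1706.4229 ≈ 0.598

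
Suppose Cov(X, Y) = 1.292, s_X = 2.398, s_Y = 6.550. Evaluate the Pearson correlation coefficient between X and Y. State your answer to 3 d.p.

0.082

r = Cov(X,Y) / (s_X · s_Y) = 1.292 / (2.398 × 6.550)
  = 1.292 / 15.7069 ≈ 0.082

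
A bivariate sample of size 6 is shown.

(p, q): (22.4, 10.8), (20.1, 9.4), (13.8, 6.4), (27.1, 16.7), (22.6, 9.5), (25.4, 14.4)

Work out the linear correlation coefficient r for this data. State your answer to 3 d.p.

n = 6, Σp = 131.4, Σq = 67.2, Σp² = 2986.54, Σq² = 822.46, Σpq = 1552.21
nΣpq − ΣpΣq = 9313.26 − 8830.08 = 483.18
nΣp² − (Σp)² = 17919.24 − 17265.96 = 653.28; nΣq² − (Σq)² = 4934.76 − 4515.84 = 418.92
r = 483.18 / √(653.28 × 418.92) = 483.18 / 523.1367 ≈ 0.924

0.924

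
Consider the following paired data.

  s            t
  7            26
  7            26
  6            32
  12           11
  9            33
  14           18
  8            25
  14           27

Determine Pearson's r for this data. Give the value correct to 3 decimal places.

n = 8, Σs = 77, Σt = 198, Σs² = 815, Σt² = 5264, Σst = 1815
nΣst − ΣsΣt = 14520 − 15246 = -726
nΣs² − (Σs)² = 6520 − 5929 = 591; nΣt² − (Σt)² = 42112 − 39204 = 2908
r = -726 / √(591 × 2908) = -726 / 1310.9645 ≈ -0.554

-0.554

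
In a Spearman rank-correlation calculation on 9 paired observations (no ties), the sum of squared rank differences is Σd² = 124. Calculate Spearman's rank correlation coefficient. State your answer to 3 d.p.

ρ = 1 − 6Σd² / [n(n²−1)] = 1 − 6×124 / (9×80)
  = 1 − 744/720 = 1 − 1.0333 ≈ -0.033

-0.033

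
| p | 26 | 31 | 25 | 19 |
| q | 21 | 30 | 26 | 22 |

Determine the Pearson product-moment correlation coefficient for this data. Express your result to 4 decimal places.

n = 4, Σp = 101, Σq = 99, Σp² = 2623, Σq² = 2501, Σpq = 2544
nΣpq − ΣpΣq = 10176 − 9999 = 177
nΣp² − (Σp)² = 10492 − 10201 = 291; nΣq² − (Σq)² = 10004 − 9801 = 203
r = 177 / √(291 × 203) = 177 / 243.0494 ≈ 0.7282

0.7282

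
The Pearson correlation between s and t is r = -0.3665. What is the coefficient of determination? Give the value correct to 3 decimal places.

0.134

r² = (-0.3665)² = 0.134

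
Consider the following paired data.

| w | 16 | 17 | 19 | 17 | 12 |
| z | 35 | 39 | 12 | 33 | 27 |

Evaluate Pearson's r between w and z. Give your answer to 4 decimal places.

n = 5, Σw = 81, Σz = 146, Σw² = 1339, Σz² = 4708, Σwz = 2336
nΣwz − ΣwΣz = 11680 − 11826 = -146
nΣw² − (Σw)² = 6695 − 6561 = 134; nΣz² − (Σz)² = 23540 − 21316 = 2224
r = -146 / √(134 × 2224) = -146 / 545.9084 ≈ -0.2674

-0.2674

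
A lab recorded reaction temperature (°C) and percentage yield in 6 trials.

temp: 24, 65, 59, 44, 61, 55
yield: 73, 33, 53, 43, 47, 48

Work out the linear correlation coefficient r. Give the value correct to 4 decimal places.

-0.8135

n = 6, Σx = 308, Σy = 297, Σx² = 16964, Σy² = 15589, Σxy = 14423
nΣxy − ΣxΣy = 86538 − 91476 = -4938
nΣx² − (Σx)² = 101784 − 94864 = 6920; nΣy² − (Σy)² = 93534 − 88209 = 5325
r = -4938 / √(6920 × 5325) = -4938 / 6070.3377 ≈ -0.8135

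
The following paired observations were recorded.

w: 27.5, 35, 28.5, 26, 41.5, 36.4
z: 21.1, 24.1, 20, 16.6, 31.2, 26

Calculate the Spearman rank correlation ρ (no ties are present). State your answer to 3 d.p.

Rank w: 2, 4, 3, 1, 6, 5
Rank z: 3, 4, 2, 1, 6, 5
d = rank(w) − rank(z): -1, 0, 1, 0, 0, 0; Σd² = 2
ρ = 1 − 6Σd² / [n(n²−1)] = 1 − 6×2 / (6×35) = 1 − 12/210 ≈ 0.943

0.943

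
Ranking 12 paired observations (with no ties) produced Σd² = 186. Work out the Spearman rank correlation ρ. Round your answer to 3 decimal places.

0.350

ρ = 1 − 6Σd² / [n(n²−1)] = 1 − 6×186 / (12×143)
  = 1 − 1116/1716 = 1 − 0.6503 ≈ 0.350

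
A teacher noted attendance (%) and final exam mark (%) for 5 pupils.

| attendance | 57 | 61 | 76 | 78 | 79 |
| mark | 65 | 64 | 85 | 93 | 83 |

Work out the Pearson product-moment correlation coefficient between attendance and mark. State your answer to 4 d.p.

0.9386

n = 5, Σx = 351, Σy = 390, Σx² = 25071, Σy² = 31084, Σxy = 27880
nΣxy − ΣxΣy = 139400 − 136890 = 2510
nΣx² − (Σx)² = 125355 − 123201 = 2154; nΣy² − (Σy)² = 155420 − 152100 = 3320
r = 2510 / √(2154 × 3320) = 2510 / 2674.1877 ≈ 0.9386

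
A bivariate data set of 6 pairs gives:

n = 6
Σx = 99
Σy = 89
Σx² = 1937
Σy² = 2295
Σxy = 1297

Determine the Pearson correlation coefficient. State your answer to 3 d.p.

r = (nΣxy − ΣxΣy) / √[(nΣx² − (Σx)²)(nΣy² − (Σy)²)]
Numerator: 6×1297 − 99×89 = -1029
Denominator: √[(11622 − 9801)(13770 − 7921)] = √[1821 × 5849] = 3263.5914
r = -1029 / 3263.5914 ≈ -0.315

-0.315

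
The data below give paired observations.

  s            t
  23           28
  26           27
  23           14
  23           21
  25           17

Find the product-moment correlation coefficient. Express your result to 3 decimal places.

n = 5, Σs = 120, Σt = 107, Σs² = 2888, Σt² = 2439, Σst = 2576
nΣst − ΣsΣt = 12880 − 12840 = 40
nΣs² − (Σs)² = 14440 − 14400 = 40; nΣt² − (Σt)² = 12195 − 11449 = 746
r = 40 / √(40 × 746) = 40 / 172.7426 ≈ 0.232

0.232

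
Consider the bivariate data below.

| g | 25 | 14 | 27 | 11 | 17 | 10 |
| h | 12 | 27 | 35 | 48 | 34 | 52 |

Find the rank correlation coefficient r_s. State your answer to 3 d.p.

-0.600

Rank g: 5, 3, 6, 2, 4, 1
Rank h: 1, 2, 4, 5, 3, 6
d = rank(g) − rank(h): 4, 1, 2, -3, 1, -5; Σd² = 56
ρ = 1 − 6Σd² / [n(n²−1)] = 1 − 6×56 / (6×35) = 1 − 336/210 ≈ -0.600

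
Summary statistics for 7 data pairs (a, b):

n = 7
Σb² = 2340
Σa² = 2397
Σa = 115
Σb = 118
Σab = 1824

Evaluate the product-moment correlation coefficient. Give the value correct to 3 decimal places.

r = (nΣab − ΣaΣb) / √[(nΣa² − (Σa)²)(nΣb² − (Σb)²)]
Numerator: 7×1824 − 115×118 = -802
Denominator: √[(16779 − 13225)(16380 − 13924)] = √[3554 × 2456] = 2954.4245
r = -802 / 2954.4245 ≈ -0.271

-0.271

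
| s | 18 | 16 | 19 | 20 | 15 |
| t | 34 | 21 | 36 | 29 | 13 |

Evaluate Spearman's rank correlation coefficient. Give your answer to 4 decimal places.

0.7000

Rank s: 3, 2, 4, 5, 1
Rank t: 4, 2, 5, 3, 1
d = rank(s) − rank(t): -1, 0, -1, 2, 0; Σd² = 6
ρ = 1 − 6Σd² / [n(n²−1)] = 1 − 6×6 / (5×24) = 1 − 36/120 ≈ 0.7000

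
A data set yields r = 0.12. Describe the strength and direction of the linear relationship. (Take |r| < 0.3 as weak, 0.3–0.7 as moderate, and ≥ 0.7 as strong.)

weak positive

r = 0.12 > 0 so the relationship is positive.
|r| = 0.12, which falls in the weak range.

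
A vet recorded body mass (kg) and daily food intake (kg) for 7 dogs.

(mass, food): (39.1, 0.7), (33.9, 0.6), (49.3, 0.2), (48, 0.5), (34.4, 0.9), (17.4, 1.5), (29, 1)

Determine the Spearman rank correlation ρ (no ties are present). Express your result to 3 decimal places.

Rank mass: 5, 3, 7, 6, 4, 1, 2
Rank food: 4, 3, 1, 2, 5, 7, 6
d = rank(mass) − rank(food): 1, 0, 6, 4, -1, -6, -4; Σd² = 106
ρ = 1 − 6Σd² / [n(n²−1)] = 1 − 6×106 / (7×48) = 1 − 636/336 ≈ -0.893

-0.893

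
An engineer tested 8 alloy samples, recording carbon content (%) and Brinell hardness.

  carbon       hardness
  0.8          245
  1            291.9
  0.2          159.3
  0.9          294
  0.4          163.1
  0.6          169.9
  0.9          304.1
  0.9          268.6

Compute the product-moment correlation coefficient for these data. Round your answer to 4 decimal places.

0.9232

n = 8, Σx = 5.7, Σy = 1895.9, Σx² = 4.63, Σy² = 477133.49, Σxy = 1466.97
nΣxy − ΣxΣy = 11735.76 − 10806.63 = 929.13
nΣx² − (Σx)² = 37.04 − 32.49 = 4.55; nΣy² − (Σy)² = 3817067.92 − 3594436.81 = 222631.11
r = 929.13 / √(4.55 × 222631.11) = 929.13 / 1006.4649 ≈ 0.9232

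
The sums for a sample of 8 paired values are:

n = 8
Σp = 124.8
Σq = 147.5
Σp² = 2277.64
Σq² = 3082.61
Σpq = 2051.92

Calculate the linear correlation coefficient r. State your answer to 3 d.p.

-0.719

r = (nΣpq − ΣpΣq) / √[(nΣp² − (Σp)²)(nΣq² − (Σq)²)]
Numerator: 8×2051.92 − 124.8×147.5 = -1992.64
Denominator: √[(18221.12 − 15575.04)(24660.88 − 21756.25)] = √[2646.08 × 2904.63] = 2772.3426
r = -1992.64 / 2772.3426 ≈ -0.719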